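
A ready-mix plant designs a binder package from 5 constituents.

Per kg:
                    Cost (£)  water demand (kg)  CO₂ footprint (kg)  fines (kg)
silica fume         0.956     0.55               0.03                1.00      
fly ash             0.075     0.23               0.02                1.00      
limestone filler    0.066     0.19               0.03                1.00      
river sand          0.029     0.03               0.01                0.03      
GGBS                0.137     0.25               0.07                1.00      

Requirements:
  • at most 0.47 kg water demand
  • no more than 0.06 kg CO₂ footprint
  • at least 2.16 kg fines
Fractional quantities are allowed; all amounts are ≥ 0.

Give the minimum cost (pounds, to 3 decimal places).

£0.147

Treat it as an LP. Let x1 = kg of silica fume, x2 = kg of fly ash, x3 = kg of limestone filler, x4 = kg of river sand, x5 = kg of GGBS.
Minimise 0.956x1 + 0.075x2 + 0.066x3 + 0.029x4 + 0.137x5 with:
  0.55x1 + 0.23x2 + 0.19x3 + 0.03x4 + 0.25x5 ≤ 0.47   (water demand)
  0.03x1 + 0.02x2 + 0.03x3 + 0.01x4 + 0.07x5 ≤ 0.06   (CO₂ footprint)
  1x1 + 1x2 + 1x3 + 0.03x4 + 1x5 ≥ 2.16   (fines)
  x1, x2, x3, x4, x5 ≥ 0.
The cheapest feasible vertex uses only fly ash, limestone filler; silica fume, river sand, GGBS are not used. Binding constraints: CO₂ footprint and fines.
That vertex is x2 = 0.48, x3 = 1.68.
Total cost: 0.075·0.48 + 0.066·1.68 = 0.14688.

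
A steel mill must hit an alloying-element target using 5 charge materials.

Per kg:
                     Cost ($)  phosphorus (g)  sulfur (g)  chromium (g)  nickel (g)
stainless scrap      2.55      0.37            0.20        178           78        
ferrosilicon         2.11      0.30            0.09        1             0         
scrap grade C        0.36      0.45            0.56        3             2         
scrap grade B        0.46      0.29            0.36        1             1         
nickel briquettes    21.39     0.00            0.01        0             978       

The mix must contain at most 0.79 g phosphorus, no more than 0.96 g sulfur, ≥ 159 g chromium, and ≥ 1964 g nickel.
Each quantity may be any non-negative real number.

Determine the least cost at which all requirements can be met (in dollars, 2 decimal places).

This is a linear program. Let x1 = kg of stainless scrap, x2 = kg of ferrosilicon, x3 = kg of scrap grade C, x4 = kg of scrap grade B, x5 = kg of nickel briquettes.
Minimize 2.55x1 + 2.11x2 + 0.36x3 + 0.46x4 + 21.39x5 s.t.:
  0.37x1 + 0.3x2 + 0.45x3 + 0.29x4 ≤ 0.79   (phosphorus)
  0.2x1 + 0.09x2 + 0.56x3 + 0.36x4 + 0.01x5 ≤ 0.96   (sulfur)
  178x1 + 1x2 + 3x3 + 1x4 ≥ 159   (chromium)
  78x1 + 2x3 + 1x4 + 978x5 ≥ 1964   (nickel)
  x1, x2, x3, x4, x5 ≥ 0.
The minimum-cost mix takes nothing from ferrosilicon, scrap grade C, scrap grade B — only stainless scrap, nickel briquettes. Binding constraints: chromium and nickel.
That vertex is x1 = 0.8933, x5 = 1.937.
Hence cost = 2.55·0.8933 + 21.39·1.937 = $43.7103.

$43.71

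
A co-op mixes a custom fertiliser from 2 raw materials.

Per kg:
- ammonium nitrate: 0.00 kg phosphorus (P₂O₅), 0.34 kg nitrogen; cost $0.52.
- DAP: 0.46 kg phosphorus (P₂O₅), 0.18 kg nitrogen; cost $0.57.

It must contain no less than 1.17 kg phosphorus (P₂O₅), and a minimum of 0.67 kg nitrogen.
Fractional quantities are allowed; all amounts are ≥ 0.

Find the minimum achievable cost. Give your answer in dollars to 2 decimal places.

Treat it as an LP. Let x1 = kg of ammonium nitrate, x2 = kg of DAP.
min 0.52x1 + 0.57x2 with:
  0.46x2 ≥ 1.17   (phosphorus (P₂O₅))
  0.34x1 + 0.18x2 ≥ 0.67   (nitrogen)
  x1, x2 ≥ 0.
Both inputs are positive at the optimum. Binding constraints: phosphorus (P₂O₅) and nitrogen.
Solving gives x1 = 0.624, x2 = 2.543.
Objective = 0.52·0.624 + 0.57·2.543 = 1.7740.

$1.77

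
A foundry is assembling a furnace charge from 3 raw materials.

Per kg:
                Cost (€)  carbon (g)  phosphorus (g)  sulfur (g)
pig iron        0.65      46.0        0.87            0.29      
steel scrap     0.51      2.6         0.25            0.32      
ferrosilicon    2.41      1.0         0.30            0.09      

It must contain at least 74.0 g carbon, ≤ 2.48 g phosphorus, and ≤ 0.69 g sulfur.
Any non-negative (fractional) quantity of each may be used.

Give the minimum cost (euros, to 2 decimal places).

€1.05

Let x1 = kg of pig iron, x2 = kg of steel scrap, x3 = kg of ferrosilicon.
Minimize 0.65x1 + 0.51x2 + 2.41x3 with:
  46x1 + 2.6x2 + 1x3 ≥ 74   (carbon)
  0.87x1 + 0.25x2 + 0.3x3 ≤ 2.48   (phosphorus)
  0.29x1 + 0.32x2 + 0.09x3 ≤ 0.69   (sulfur)
  x1, x2, x3 ≥ 0.
The cheapest feasible vertex uses only pig iron; steel scrap, ferrosilicon are not used. There the carbon constraint is tight.
That vertex is x1 = 1.609.
Hence cost = 0.65·1.609 = €1.0459.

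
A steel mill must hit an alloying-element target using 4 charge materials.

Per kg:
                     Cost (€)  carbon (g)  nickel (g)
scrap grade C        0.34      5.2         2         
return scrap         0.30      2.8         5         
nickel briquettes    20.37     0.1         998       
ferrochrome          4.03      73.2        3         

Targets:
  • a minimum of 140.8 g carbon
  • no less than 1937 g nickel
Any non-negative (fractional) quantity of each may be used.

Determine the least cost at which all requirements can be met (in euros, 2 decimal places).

Let x1 = kg of scrap grade C, x2 = kg of return scrap, x3 = kg of nickel briquettes, x4 = kg of ferrochrome.
Minimize 0.34x1 + 0.3x2 + 20.37x3 + 4.03x4 s.t.:
  5.2x1 + 2.8x2 + 0.1x3 + 73.2x4 ≥ 140.8   (carbon)
  2x1 + 5x2 + 998x3 + 3x4 ≥ 1937   (nickel)
  x1, x2, x3, x4 ≥ 0.
The minimum-cost mix takes nothing from scrap grade C, return scrap — only nickel briquettes, ferrochrome. There the carbon and nickel constraints are tight.
Optimal quantities: nickel briquettes = 1.935 kg, ferrochrome = 1.921 kg.
Total cost: 20.37·1.935 + 4.03·1.921 = 47.1576.

€47.16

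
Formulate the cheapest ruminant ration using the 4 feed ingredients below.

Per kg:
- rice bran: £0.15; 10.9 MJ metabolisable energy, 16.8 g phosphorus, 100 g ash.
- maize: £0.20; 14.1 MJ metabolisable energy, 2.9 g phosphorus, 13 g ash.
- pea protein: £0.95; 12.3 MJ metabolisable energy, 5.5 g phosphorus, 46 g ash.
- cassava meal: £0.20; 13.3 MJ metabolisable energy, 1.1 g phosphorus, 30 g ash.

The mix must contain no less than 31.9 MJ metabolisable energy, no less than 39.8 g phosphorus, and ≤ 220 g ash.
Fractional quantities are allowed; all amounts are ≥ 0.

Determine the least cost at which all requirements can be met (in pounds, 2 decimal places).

£1.05

This is a linear program. Let x1 = kg of rice bran, x2 = kg of maize, x3 = kg of pea protein, x4 = kg of cassava meal.
min 0.15x1 + 0.2x2 + 0.95x3 + 0.2x4 s.t.:
  10.9x1 + 14.1x2 + 12.3x3 + 13.3x4 ≥ 31.9   (metabolisable energy)
  16.8x1 + 2.9x2 + 5.5x3 + 1.1x4 ≥ 39.8   (phosphorus)
  100x1 + 13x2 + 46x3 + 30x4 ≤ 220   (ash)
  x1, x2, x3, x4 ≥ 0.
The minimum-cost mix takes nothing from pea protein, cassava meal — only rice bran, maize. Binding constraints: phosphorus and ash.
So rice bran = 1.684 kg, maize = 3.966 kg.
Hence cost = 0.15·1.684 + 0.2·3.966 = £1.0458.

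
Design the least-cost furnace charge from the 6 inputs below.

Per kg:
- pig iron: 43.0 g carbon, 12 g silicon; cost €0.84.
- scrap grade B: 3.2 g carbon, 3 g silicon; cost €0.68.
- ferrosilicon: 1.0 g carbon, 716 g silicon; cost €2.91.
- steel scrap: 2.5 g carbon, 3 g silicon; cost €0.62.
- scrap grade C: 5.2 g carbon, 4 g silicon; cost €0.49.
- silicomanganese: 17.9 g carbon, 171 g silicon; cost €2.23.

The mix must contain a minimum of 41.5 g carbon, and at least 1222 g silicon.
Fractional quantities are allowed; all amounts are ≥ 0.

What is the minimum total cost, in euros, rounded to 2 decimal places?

€5.70

This is a linear program. Let x1 = kg of pig iron, x2 = kg of scrap grade B, x3 = kg of ferrosilicon, x4 = kg of steel scrap, x5 = kg of scrap grade C, x6 = kg of silicomanganese.
Minimise 0.84x1 + 0.68x2 + 2.91x3 + 0.62x4 + 0.49x5 + 2.23x6 with:
  43x1 + 3.2x2 + 1x3 + 2.5x4 + 5.2x5 + 17.9x6 ≥ 41.5   (carbon)
  12x1 + 3x2 + 716x3 + 3x4 + 4x5 + 171x6 ≥ 1222   (silicon)
  x1, x2, x3, x4, x5, x6 ≥ 0.
The optimal basis is {pig iron, ferrosilicon}; scrap grade B, steel scrap, scrap grade C, silicomanganese drop out. The carbon and silicon requirements are met with equality.
Solving gives x1 = 0.9258, x3 = 1.691.
Cost = 0.84·0.9258 + 2.91·1.691 = 5.6985.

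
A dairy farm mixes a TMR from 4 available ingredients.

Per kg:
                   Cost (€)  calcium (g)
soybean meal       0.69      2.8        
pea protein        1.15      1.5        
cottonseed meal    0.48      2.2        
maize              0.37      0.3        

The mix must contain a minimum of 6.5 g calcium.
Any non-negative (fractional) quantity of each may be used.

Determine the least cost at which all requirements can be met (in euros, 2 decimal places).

Let x1 = kg of soybean meal, x2 = kg of pea protein, x3 = kg of cottonseed meal, x4 = kg of maize.
Minimize 0.69x1 + 1.15x2 + 0.48x3 + 0.37x4 s.t.:
  2.8x1 + 1.5x2 + 2.2x3 + 0.3x4 ≥ 6.5   (calcium)
  x1, x2, x3, x4 ≥ 0.
At the optimum only cottonseed meal is positive (soybean meal, pea protein, maize = 0). The calcium requirement is met with equality.
Solving gives x3 = 2.955.
Hence cost = 0.48·2.955 = €1.4184.

€1.42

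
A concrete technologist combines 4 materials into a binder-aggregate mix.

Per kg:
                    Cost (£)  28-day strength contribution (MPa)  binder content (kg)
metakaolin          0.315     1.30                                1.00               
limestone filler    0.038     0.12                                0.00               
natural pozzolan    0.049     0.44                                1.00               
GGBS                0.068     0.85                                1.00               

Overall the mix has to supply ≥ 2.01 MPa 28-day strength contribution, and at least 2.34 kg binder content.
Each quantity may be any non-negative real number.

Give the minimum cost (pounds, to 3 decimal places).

£0.161

Let x1 = kg of metakaolin, x2 = kg of limestone filler, x3 = kg of natural pozzolan, x4 = kg of GGBS.
Minimise 0.315x1 + 0.038x2 + 0.049x3 + 0.068x4 with:
  1.3x1 + 0.12x2 + 0.44x3 + 0.85x4 ≥ 2.01   (28-day strength contribution)
  1x1 + 1x3 + 1x4 ≥ 2.34   (binder content)
  x1, x2, x3, x4 ≥ 0.
At the optimum only GGBS is positive (metakaolin, limestone filler, natural pozzolan = 0). Binding constraint: 28-day strength contribution.
Optimal quantities: GGBS = 2.365 kg.
Total cost: 0.068·2.365 = 0.16082.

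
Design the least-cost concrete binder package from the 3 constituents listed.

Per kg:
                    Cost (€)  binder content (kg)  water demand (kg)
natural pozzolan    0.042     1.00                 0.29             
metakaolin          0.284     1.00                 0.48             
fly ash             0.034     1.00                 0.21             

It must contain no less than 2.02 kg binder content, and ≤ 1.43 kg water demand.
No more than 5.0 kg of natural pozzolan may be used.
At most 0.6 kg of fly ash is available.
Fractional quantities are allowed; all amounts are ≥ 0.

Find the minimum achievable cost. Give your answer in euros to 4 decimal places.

Let x1 = kg of natural pozzolan, x2 = kg of metakaolin, x3 = kg of fly ash.
Minimise 0.042x1 + 0.284x2 + 0.034x3 subject to:
  1x1 + 1x2 + 1x3 ≥ 2.02   (binder content)
  0.29x1 + 0.48x2 + 0.21x3 ≤ 1.43   (water demand)
  x1 ≤ 5
  x3 ≤ 0.6
  x1, x2, x3 ≥ 0.
At the optimum only natural pozzolan, fly ash are positive (metakaolin = 0). Binding constraints: binder content and the fly ash cap.
Optimal quantities: natural pozzolan = 1.42 kg, fly ash = 0.6 kg.
Objective = 0.042·1.42 + 0.034·0.6 = 0.080040.

€0.0800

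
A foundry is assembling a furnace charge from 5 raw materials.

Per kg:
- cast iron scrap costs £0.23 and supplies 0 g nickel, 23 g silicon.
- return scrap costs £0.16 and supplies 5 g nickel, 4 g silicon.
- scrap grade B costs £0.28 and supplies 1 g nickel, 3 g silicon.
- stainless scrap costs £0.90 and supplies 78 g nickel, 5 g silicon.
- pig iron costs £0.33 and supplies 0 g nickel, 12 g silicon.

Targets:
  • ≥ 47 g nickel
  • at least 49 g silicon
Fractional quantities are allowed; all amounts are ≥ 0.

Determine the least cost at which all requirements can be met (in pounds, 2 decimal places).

Let x1 = kg of cast iron scrap, x2 = kg of return scrap, x3 = kg of scrap grade B, x4 = kg of stainless scrap, x5 = kg of pig iron.
Minimise 0.23x1 + 0.16x2 + 0.28x3 + 0.9x4 + 0.33x5 s.t.:
  5x2 + 1x3 + 78x4 ≥ 47   (nickel)
  23x1 + 4x2 + 3x3 + 5x4 + 12x5 ≥ 49   (silicon)
  x1, x2, x3, x4, x5 ≥ 0.
The cheapest feasible vertex uses only cast iron scrap, stainless scrap; return scrap, scrap grade B, pig iron are not used. The nickel and silicon requirements are met with equality.
Optimal quantities: cast iron scrap = 1.999 kg, stainless scrap = 0.6026 kg.
Total cost: 0.23·1.999 + 0.9·0.6026 = 1.0021.

£1.00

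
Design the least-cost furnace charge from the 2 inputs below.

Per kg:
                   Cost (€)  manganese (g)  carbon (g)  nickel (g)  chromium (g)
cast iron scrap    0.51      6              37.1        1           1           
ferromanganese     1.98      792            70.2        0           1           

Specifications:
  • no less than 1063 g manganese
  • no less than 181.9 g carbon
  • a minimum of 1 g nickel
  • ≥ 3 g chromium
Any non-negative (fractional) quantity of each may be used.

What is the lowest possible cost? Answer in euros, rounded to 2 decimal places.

€3.84

Let x1 = kg of cast iron scrap, x2 = kg of ferromanganese.
min 0.51x1 + 1.98x2 s.t.:
  6x1 + 792x2 ≥ 1063   (manganese)
  37.1x1 + 70.2x2 ≥ 181.9   (carbon)
  1x1 ≥ 1   (nickel)
  1x1 + 1x2 ≥ 3   (chromium)
  x1, x2 ≥ 0.
Both inputs are positive at the optimum. The manganese and carbon requirements are met with equality.
Solving gives x1 = 2.398, x2 = 1.324.
Objective = 0.51·2.398 + 1.98·1.324 = 3.8445.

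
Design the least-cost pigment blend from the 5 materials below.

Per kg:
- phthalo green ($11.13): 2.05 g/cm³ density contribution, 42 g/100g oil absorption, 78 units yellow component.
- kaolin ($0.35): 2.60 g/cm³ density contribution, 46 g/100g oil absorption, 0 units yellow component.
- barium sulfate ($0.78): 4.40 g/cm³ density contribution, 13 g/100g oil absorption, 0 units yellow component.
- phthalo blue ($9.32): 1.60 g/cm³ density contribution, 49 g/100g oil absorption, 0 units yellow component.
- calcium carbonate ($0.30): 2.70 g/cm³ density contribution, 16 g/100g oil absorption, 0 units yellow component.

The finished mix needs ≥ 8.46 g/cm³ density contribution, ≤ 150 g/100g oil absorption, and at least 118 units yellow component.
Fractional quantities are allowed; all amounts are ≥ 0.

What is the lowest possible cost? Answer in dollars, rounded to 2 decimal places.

Let x1 = kg of phthalo green, x2 = kg of kaolin, x3 = kg of barium sulfate, x4 = kg of phthalo blue, x5 = kg of calcium carbonate.
Minimize 11.13x1 + 0.35x2 + 0.78x3 + 9.32x4 + 0.3x5 subject to:
  2.05x1 + 2.6x2 + 4.4x3 + 1.6x4 + 2.7x5 ≥ 8.46   (density contribution)
  42x1 + 46x2 + 13x3 + 49x4 + 16x5 ≤ 150   (oil absorption)
  78x1 ≥ 118   (yellow component)
  x1, x2, x3, x4, x5 ≥ 0.
At the optimum only phthalo green, calcium carbonate are positive (kaolin, barium sulfate, phthalo blue = 0). The density contribution and yellow component requirements are met with equality.
Solving gives x1 = 1.5128, x5 = 1.9847.
Cost = 11.13·1.5128 + 0.3·1.9847 = 17.4329.

$17.43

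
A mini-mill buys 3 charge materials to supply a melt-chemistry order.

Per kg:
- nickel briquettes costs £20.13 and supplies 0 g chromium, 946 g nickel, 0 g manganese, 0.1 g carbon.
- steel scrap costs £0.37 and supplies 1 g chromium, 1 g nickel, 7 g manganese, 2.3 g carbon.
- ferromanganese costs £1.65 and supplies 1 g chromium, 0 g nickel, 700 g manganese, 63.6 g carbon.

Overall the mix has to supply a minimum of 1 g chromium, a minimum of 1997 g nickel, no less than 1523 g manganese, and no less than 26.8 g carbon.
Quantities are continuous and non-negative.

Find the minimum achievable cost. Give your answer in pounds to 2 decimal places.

£46.08

Let x1 = kg of nickel briquettes, x2 = kg of steel scrap, x3 = kg of ferromanganese.
min 20.13x1 + 0.37x2 + 1.65x3 subject to:
  1x2 + 1x3 ≥ 1   (chromium)
  946x1 + 1x2 ≥ 1997   (nickel)
  7x2 + 700x3 ≥ 1523   (manganese)
  0.1x1 + 2.3x2 + 63.6x3 ≥ 26.8   (carbon)
  x1, x2, x3 ≥ 0.
The cheapest feasible vertex uses only nickel briquettes, ferromanganese; steel scrap is not used. Binding constraints: nickel and manganese.
So nickel briquettes = 2.111 kg, ferromanganese = 2.176 kg.
Objective = 20.13·2.111 + 1.65·2.176 = 46.0848.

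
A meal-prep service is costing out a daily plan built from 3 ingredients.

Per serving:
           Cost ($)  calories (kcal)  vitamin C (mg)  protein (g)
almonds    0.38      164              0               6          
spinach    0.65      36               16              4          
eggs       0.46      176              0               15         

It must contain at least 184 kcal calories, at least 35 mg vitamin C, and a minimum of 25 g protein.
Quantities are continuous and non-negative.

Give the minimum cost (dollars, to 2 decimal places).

This is a linear program. Let x1 = servings of almonds, x2 = servings of spinach, x3 = servings of eggs.
Minimize 0.38x1 + 0.65x2 + 0.46x3 s.t.:
  164x1 + 36x2 + 176x3 ≥ 184   (calories)
  16x2 ≥ 35   (vitamin C)
  6x1 + 4x2 + 15x3 ≥ 25   (protein)
  x1, x2, x3 ≥ 0.
The optimal basis is {spinach, eggs}; almonds drops out. The vitamin C and protein requirements are met with equality.
Optimal quantities: spinach = 2.188 servings, eggs = 1.083 servings.
Cost = 0.65·2.188 + 0.46·1.083 = 1.9204.

$1.92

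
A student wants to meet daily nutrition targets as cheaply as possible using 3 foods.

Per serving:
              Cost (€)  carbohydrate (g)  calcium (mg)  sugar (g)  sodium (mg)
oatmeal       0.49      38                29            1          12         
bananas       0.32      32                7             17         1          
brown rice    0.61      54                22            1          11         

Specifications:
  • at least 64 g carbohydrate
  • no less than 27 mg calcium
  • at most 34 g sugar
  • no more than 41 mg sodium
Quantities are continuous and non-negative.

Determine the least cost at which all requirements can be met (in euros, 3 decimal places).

Set it up as a linear program. Let x1 = servings of oatmeal, x2 = servings of bananas, x3 = servings of brown rice.
Minimize 0.49x1 + 0.32x2 + 0.61x3 subject to:
  38x1 + 32x2 + 54x3 ≥ 64   (carbohydrate)
  29x1 + 7x2 + 22x3 ≥ 27   (calcium)
  1x1 + 17x2 + 1x3 ≤ 34   (sugar)
  12x1 + 1x2 + 11x3 ≤ 41   (sodium)
  x1, x2, x3 ≥ 0.
The optimal basis is {oatmeal, bananas}; brown rice drops out. There the carbohydrate and calcium constraints are tight.
That vertex is x1 = 0.6284, x2 = 1.254.
Hence cost = 0.49·0.6284 + 0.32·1.254 = €0.70920.

€0.709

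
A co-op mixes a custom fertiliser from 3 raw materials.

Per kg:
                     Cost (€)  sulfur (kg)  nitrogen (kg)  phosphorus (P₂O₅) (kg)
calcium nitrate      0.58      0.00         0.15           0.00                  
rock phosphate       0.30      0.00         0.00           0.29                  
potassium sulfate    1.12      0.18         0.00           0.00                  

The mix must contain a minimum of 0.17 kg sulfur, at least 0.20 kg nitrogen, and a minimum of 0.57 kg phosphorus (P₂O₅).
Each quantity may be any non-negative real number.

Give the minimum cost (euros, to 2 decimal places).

Treat it as an LP. Let x1 = kg of calcium nitrate, x2 = kg of rock phosphate, x3 = kg of potassium sulfate.
min 0.58x1 + 0.3x2 + 1.12x3 subject to:
  0.18x3 ≥ 0.17   (sulfur)
  0.15x1 ≥ 0.2   (nitrogen)
  0.29x2 ≥ 0.57   (phosphorus (P₂O₅))
  x1, x2, x3 ≥ 0.
The optimal mix uses every input. The sulfur, nitrogen, phosphorus (P₂O₅) requirements are met with equality.
Optimal quantities: calcium nitrate = 1.333 kg, rock phosphate = 1.966 kg, potassium sulfate = 0.9444 kg.
Total cost: 0.58·1.333 + 0.3·1.966 + 1.12·0.9444 = 2.4207.

€2.42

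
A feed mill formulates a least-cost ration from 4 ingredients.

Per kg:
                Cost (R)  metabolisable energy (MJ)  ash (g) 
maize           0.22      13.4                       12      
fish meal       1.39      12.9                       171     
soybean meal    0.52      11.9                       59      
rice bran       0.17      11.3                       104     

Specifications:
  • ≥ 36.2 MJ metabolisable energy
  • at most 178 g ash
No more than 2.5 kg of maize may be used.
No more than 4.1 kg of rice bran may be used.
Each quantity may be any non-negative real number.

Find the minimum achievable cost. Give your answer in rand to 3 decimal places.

R0.570

Set it up as a linear program. Let x1 = kg of maize, x2 = kg of fish meal, x3 = kg of soybean meal, x4 = kg of rice bran.
min 0.22x1 + 1.39x2 + 0.52x3 + 0.17x4 s.t.:
  13.4x1 + 12.9x2 + 11.9x3 + 11.3x4 ≥ 36.2   (metabolisable energy)
  12x1 + 171x2 + 59x3 + 104x4 ≤ 178   (ash)
  x1 ≤ 2.5
  x4 ≤ 4.1
  x1, x2, x3, x4 ≥ 0.
At the optimum only maize, rice bran are positive (fish meal, soybean meal = 0). There the metabolisable energy and ash constraints are tight.
That vertex is x1 = 1.394, x4 = 1.551.
Objective = 0.22·1.394 + 0.17·1.551 = 0.57035.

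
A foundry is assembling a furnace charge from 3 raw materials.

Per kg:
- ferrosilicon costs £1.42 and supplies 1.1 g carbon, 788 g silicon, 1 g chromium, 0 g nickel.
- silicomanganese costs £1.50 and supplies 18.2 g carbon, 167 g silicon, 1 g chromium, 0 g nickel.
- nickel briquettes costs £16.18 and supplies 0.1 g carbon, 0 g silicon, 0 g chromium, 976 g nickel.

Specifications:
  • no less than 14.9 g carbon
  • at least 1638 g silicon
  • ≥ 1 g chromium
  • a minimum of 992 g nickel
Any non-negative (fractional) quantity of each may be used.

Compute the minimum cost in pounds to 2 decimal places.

£20.23

Treat it as an LP. Let x1 = kg of ferrosilicon, x2 = kg of silicomanganese, x3 = kg of nickel briquettes.
Minimize 1.42x1 + 1.5x2 + 16.18x3 s.t.:
  1.1x1 + 18.2x2 + 0.1x3 ≥ 14.9   (carbon)
  788x1 + 167x2 ≥ 1638   (silicon)
  1x1 + 1x2 ≥ 1   (chromium)
  976x3 ≥ 992   (nickel)
  x1, x2, x3 ≥ 0.
All 3 inputs are positive at the optimum. There the carbon, silicon, nickel constraints are tight.
Optimal quantities: ferrosilicon = 1.931 kg, silicomanganese = 0.6964 kg, nickel briquettes = 1.016 kg.
Objective = 1.42·1.931 + 1.5·0.6964 + 16.18·1.016 = 20.2255.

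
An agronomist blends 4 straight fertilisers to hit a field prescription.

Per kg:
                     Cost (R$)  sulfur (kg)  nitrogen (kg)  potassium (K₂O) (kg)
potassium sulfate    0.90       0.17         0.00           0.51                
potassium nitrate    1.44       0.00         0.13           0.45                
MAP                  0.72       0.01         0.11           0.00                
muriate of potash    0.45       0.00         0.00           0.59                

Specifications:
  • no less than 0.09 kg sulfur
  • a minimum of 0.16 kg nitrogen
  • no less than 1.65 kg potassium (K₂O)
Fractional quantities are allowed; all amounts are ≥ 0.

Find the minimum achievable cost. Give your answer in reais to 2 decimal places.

Treat it as an LP. Let x1 = kg of potassium sulfate, x2 = kg of potassium nitrate, x3 = kg of MAP, x4 = kg of muriate of potash.
Minimize 0.9x1 + 1.44x2 + 0.72x3 + 0.45x4 s.t.:
  0.17x1 + 0.01x3 ≥ 0.09   (sulfur)
  0.13x2 + 0.11x3 ≥ 0.16   (nitrogen)
  0.51x1 + 0.45x2 + 0.59x4 ≥ 1.65   (potassium (K₂O))
  x1, x2, x3, x4 ≥ 0.
The minimum-cost mix takes nothing from potassium nitrate — only potassium sulfate, MAP, muriate of potash. Binding constraints: sulfur, nitrogen, potassium (K₂O).
That vertex is x1 = 0.4439, x3 = 1.455, x4 = 2.413.
Objective = 0.9·0.4439 + 0.72·1.455 + 0.45·2.413 = 2.5330.

R$2.53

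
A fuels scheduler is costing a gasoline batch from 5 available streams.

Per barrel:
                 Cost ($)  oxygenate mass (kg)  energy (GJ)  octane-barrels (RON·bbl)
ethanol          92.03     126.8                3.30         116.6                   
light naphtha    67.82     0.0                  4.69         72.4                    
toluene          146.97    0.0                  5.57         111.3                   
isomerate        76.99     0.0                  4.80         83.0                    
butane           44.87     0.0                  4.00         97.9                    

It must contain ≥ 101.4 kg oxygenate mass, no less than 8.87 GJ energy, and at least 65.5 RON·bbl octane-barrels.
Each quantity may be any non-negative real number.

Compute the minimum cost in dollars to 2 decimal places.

$143.49

Let x1 = barrels of ethanol, x2 = barrels of light naphtha, x3 = barrels of toluene, x4 = barrels of isomerate, x5 = barrels of butane.
min 92.03x1 + 67.82x2 + 146.97x3 + 76.99x4 + 44.87x5 s.t.:
  126.8x1 ≥ 101.4   (oxygenate mass)
  3.3x1 + 4.69x2 + 5.57x3 + 4.8x4 + 4x5 ≥ 8.87   (energy)
  116.6x1 + 72.4x2 + 111.3x3 + 83x4 + 97.9x5 ≥ 65.5   (octane-barrels)
  x1, x2, x3, x4, x5 ≥ 0.
The optimal basis is {ethanol, butane}; light naphtha, toluene, isomerate drop out. The oxygenate mass and energy requirements are met with equality.
So ethanol = 0.79968 barrels, butane = 1.5578 barrels.
Cost = 92.03·0.79968 + 44.87·1.5578 = 143.4930.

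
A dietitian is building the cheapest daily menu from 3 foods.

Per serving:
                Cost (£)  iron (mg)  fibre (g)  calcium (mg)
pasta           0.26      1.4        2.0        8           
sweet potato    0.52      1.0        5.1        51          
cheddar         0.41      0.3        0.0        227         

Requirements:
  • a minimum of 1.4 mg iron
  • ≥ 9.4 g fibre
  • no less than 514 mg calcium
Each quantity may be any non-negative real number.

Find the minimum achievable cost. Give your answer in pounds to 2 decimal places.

Treat it as an LP. Let x1 = servings of pasta, x2 = servings of sweet potato, x3 = servings of cheddar.
Minimize 0.26x1 + 0.52x2 + 0.41x3 s.t.:
  1.4x1 + 1x2 + 0.3x3 ≥ 1.4   (iron)
  2x1 + 5.1x2 ≥ 9.4   (fibre)
  8x1 + 51x2 + 227x3 ≥ 514   (calcium)
  x1, x2, x3 ≥ 0.
The optimal basis is {sweet potato, cheddar}; pasta drops out. Binding constraints: fibre and calcium.
Solving gives x2 = 1.843, x3 = 1.85.
Objective = 0.52·1.843 + 0.41·1.85 = 1.7169.

£1.72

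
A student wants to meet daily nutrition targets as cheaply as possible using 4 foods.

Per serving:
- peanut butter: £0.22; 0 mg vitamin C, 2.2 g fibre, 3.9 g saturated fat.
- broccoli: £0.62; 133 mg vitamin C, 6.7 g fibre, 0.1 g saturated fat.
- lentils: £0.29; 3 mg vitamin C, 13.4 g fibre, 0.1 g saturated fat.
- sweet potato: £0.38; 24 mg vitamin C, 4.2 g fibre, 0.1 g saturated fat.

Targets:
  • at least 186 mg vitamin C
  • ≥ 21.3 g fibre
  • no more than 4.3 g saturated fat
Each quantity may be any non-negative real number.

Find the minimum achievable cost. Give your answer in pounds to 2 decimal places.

Treat it as an LP. Let x1 = servings of peanut butter, x2 = servings of broccoli, x3 = servings of lentils, x4 = servings of sweet potato.
Minimize 0.22x1 + 0.62x2 + 0.29x3 + 0.38x4 with:
  133x2 + 3x3 + 24x4 ≥ 186   (vitamin C)
  2.2x1 + 6.7x2 + 13.4x3 + 4.2x4 ≥ 21.3   (fibre)
  3.9x1 + 0.1x2 + 0.1x3 + 0.1x4 ≤ 4.3   (saturated fat)
  x1, x2, x3, x4 ≥ 0.
At the optimum only broccoli, lentils are positive (peanut butter, sweet potato = 0). The vitamin C and fibre requirements are met with equality.
That vertex is x2 = 1.378, x3 = 0.9005.
Cost = 0.62·1.378 + 0.29·0.9005 = 1.1155.

£1.12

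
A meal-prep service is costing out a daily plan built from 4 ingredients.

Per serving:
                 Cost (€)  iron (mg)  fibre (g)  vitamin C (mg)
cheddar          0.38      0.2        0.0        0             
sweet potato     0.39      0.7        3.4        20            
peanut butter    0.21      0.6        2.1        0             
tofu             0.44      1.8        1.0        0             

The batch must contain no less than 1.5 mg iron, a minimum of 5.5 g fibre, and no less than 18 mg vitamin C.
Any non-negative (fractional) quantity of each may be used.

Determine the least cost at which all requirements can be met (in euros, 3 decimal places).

Let x1 = servings of cheddar, x2 = servings of sweet potato, x3 = servings of peanut butter, x4 = servings of tofu.
Minimize 0.38x1 + 0.39x2 + 0.21x3 + 0.44x4 with:
  0.2x1 + 0.7x2 + 0.6x3 + 1.8x4 ≥ 1.5   (iron)
  3.4x2 + 2.1x3 + 1x4 ≥ 5.5   (fibre)
  20x2 ≥ 18   (vitamin C)
  x1, x2, x3, x4 ≥ 0.
At the optimum only sweet potato, peanut butter, tofu are positive (cheddar = 0). There the iron, fibre, vitamin C constraints are tight.
Solving gives x2 = 0.9, x3 = 1.108, x4 = 0.1142.
Hence cost = 0.39·0.9 + 0.21·1.108 + 0.44·0.1142 = €0.63393.

€0.634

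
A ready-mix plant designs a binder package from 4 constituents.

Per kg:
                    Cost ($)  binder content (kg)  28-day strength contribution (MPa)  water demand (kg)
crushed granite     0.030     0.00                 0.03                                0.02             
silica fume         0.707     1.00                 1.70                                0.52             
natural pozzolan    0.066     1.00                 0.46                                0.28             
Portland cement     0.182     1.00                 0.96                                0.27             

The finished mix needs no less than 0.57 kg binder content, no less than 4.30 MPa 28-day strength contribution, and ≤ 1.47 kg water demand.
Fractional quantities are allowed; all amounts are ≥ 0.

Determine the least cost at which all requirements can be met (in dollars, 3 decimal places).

$0.779

Set it up as a linear program. Let x1 = kg of crushed granite, x2 = kg of silica fume, x3 = kg of natural pozzolan, x4 = kg of Portland cement.
min 0.03x1 + 0.707x2 + 0.066x3 + 0.182x4 with:
  1x2 + 1x3 + 1x4 ≥ 0.57   (binder content)
  0.03x1 + 1.7x2 + 0.46x3 + 0.96x4 ≥ 4.3   (28-day strength contribution)
  0.02x1 + 0.52x2 + 0.28x3 + 0.27x4 ≤ 1.47   (water demand)
  x1, x2, x3, x4 ≥ 0.
The cheapest feasible vertex uses only natural pozzolan, Portland cement; crushed granite, silica fume are not used. The 28-day strength contribution and water demand requirements are met with equality.
That vertex is x3 = 1.7303, x4 = 3.6501.
Objective = 0.066·1.7303 + 0.182·3.6501 = 0.77852.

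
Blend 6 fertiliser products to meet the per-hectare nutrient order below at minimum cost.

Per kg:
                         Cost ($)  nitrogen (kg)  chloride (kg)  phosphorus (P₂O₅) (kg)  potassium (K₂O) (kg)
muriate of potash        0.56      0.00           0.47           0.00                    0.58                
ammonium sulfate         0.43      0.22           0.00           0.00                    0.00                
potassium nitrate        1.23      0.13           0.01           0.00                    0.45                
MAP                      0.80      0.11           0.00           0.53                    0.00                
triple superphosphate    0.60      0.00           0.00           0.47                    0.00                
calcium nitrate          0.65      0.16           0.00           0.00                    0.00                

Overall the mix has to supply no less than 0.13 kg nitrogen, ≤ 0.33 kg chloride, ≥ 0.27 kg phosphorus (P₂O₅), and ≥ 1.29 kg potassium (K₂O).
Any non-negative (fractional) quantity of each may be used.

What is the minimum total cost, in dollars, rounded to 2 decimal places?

$3.19

Set it up as a linear program. Let x1 = kg of muriate of potash, x2 = kg of ammonium sulfate, x3 = kg of potassium nitrate, x4 = kg of MAP, x5 = kg of triple superphosphate, x6 = kg of calcium nitrate.
Minimise 0.56x1 + 0.43x2 + 1.23x3 + 0.8x4 + 0.6x5 + 0.65x6 s.t.:
  0.22x2 + 0.13x3 + 0.11x4 + 0.16x6 ≥ 0.13   (nitrogen)
  0.47x1 + 0.01x3 ≤ 0.33   (chloride)
  0.53x4 + 0.47x5 ≥ 0.27   (phosphorus (P₂O₅))
  0.58x1 + 0.45x3 ≥ 1.29   (potassium (K₂O))
  x1, x2, x3, x4, x5, x6 ≥ 0.
The optimal basis is {muriate of potash, potassium nitrate, triple superphosphate}; ammonium sulfate, MAP, calcium nitrate drop out. There the chloride, phosphorus (P₂O₅), potassium (K₂O) constraints are tight.
Solving gives x1 = 0.6592, x3 = 2.017, x5 = 0.5745.
Total cost: 0.56·0.6592 + 1.23·2.017 + 0.6·0.5745 = 3.1948.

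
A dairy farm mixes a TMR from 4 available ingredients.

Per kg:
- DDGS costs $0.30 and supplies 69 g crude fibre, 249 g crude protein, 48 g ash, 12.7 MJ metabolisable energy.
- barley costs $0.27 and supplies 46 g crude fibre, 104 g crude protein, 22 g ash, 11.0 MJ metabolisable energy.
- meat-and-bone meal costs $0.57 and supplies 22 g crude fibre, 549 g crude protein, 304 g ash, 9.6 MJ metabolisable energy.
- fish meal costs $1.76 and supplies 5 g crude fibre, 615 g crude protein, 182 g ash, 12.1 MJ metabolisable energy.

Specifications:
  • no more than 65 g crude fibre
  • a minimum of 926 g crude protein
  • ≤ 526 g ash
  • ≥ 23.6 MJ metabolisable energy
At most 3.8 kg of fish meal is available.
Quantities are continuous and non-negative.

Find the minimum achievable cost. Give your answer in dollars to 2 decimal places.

This is a linear program. Let x1 = kg of DDGS, x2 = kg of barley, x3 = kg of meat-and-bone meal, x4 = kg of fish meal.
min 0.3x1 + 0.27x2 + 0.57x3 + 1.76x4 with:
  69x1 + 46x2 + 22x3 + 5x4 ≤ 65   (crude fibre)
  249x1 + 104x2 + 549x3 + 615x4 ≥ 926   (crude protein)
  48x1 + 22x2 + 304x3 + 182x4 ≤ 526   (ash)
  12.7x1 + 11x2 + 9.6x3 + 12.1x4 ≥ 23.6   (metabolisable energy)
  x4 ≤ 3.8
  x1, x2, x3, x4 ≥ 0.
At the optimum only barley, meat-and-bone meal, fish meal are positive (DDGS = 0). There the crude fibre, ash, metabolisable energy constraints are tight.
Solving gives x2 = 0.623, x3 = 1.632, x4 = 0.08961.
Total cost: 0.27·0.623 + 0.57·1.632 + 1.76·0.08961 = 1.2562.

$1.26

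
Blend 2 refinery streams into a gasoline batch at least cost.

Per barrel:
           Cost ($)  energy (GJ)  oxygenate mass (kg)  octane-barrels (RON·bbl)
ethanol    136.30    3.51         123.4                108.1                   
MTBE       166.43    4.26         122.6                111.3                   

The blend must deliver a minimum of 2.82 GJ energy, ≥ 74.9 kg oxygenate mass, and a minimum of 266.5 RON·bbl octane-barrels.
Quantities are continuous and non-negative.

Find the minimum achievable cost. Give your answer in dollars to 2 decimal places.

$336.02

Let x1 = barrels of ethanol, x2 = barrels of MTBE.
Minimize 136.3x1 + 166.43x2 s.t.:
  3.51x1 + 4.26x2 ≥ 2.82   (energy)
  123.4x1 + 122.6x2 ≥ 74.9   (oxygenate mass)
  108.1x1 + 111.3x2 ≥ 266.5   (octane-barrels)
  x1, x2 ≥ 0.
The optimal basis is {ethanol}; MTBE drops out. The octane-barrels requirement is met with equality.
Solving gives x1 = 2.4653.
Cost = 136.3·2.4653 = 336.0204.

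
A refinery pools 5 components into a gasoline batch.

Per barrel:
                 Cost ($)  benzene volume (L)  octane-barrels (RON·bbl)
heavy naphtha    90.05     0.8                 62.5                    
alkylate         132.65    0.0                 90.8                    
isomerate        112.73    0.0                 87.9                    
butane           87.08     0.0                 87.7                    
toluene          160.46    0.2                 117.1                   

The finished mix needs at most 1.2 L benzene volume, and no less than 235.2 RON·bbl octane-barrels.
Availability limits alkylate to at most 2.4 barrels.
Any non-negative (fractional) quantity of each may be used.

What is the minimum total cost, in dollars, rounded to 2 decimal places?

This is a linear program. Let x1 = barrels of heavy naphtha, x2 = barrels of alkylate, x3 = barrels of isomerate, x4 = barrels of butane, x5 = barrels of toluene.
min 90.05x1 + 132.65x2 + 112.73x3 + 87.08x4 + 160.46x5 with:
  0.8x1 + 0.2x5 ≤ 1.2   (benzene volume)
  62.5x1 + 90.8x2 + 87.9x3 + 87.7x4 + 117.1x5 ≥ 235.2   (octane-barrels)
  x2 ≤ 2.4
  x1, x2, x3, x4, x5 ≥ 0.
The optimal basis is {butane}; heavy naphtha, alkylate, isomerate, toluene drop out. There the octane-barrels constraint is tight.
So butane = 2.6819 barrels.
Objective = 87.08·2.6819 = 233.5399.

$233.54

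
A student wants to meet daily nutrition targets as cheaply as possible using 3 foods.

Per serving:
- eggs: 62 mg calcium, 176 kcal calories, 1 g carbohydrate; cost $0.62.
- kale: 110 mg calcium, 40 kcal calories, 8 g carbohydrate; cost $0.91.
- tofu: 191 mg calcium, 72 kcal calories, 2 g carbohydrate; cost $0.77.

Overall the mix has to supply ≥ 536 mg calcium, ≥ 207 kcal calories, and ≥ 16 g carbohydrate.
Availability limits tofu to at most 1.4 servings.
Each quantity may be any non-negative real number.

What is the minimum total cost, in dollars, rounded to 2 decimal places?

$3.31

Set it up as a linear program. Let x1 = servings of eggs, x2 = servings of kale, x3 = servings of tofu.
min 0.62x1 + 0.91x2 + 0.77x3 with:
  62x1 + 110x2 + 191x3 ≥ 536   (calcium)
  176x1 + 40x2 + 72x3 ≥ 207   (calories)
  1x1 + 8x2 + 2x3 ≥ 16   (carbohydrate)
  x3 ≤ 1.4
  x1, x2, x3 ≥ 0.
The optimal mix uses every input. Binding constraints: calcium, calories, the tofu cap.
That vertex is x1 = 0.05557, x2 = 2.41, x3 = 1.4.
Total cost: 0.62·0.05557 + 0.91·2.41 + 0.77·1.4 = 3.3056.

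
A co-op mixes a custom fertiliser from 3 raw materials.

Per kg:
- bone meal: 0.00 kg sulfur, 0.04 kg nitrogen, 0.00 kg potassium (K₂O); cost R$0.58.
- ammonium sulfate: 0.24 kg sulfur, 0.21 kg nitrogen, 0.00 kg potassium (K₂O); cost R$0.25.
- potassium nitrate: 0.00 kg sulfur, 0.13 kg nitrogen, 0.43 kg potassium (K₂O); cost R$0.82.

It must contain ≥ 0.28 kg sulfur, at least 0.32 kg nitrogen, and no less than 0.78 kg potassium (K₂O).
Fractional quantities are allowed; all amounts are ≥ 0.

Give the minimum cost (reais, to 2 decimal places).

R$1.78

This is a linear program. Let x1 = kg of bone meal, x2 = kg of ammonium sulfate, x3 = kg of potassium nitrate.
Minimise 0.58x1 + 0.25x2 + 0.82x3 s.t.:
  0.24x2 ≥ 0.28   (sulfur)
  0.04x1 + 0.21x2 + 0.13x3 ≥ 0.32   (nitrogen)
  0.43x3 ≥ 0.78   (potassium (K₂O))
  x1, x2, x3 ≥ 0.
The minimum-cost mix takes nothing from bone meal — only ammonium sulfate, potassium nitrate. There the sulfur and potassium (K₂O) constraints are tight.
Optimal quantities: ammonium sulfate = 1.167 kg, potassium nitrate = 1.814 kg.
Hence cost = 0.25·1.167 + 0.82·1.814 = R$1.7792.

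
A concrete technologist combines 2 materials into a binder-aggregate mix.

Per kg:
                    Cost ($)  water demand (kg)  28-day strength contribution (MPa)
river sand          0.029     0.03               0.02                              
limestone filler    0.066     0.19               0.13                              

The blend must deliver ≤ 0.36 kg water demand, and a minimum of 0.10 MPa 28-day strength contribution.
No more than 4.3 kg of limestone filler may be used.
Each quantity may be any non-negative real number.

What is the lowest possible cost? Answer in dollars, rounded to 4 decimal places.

This is a linear program. Let x1 = kg of river sand, x2 = kg of limestone filler.
Minimise 0.029x1 + 0.066x2 with:
  0.03x1 + 0.19x2 ≤ 0.36   (water demand)
  0.02x1 + 0.13x2 ≥ 0.1   (28-day strength contribution)
  x2 ≤ 4.3
  x1, x2 ≥ 0.
The cheapest feasible vertex uses only limestone filler; river sand is not used. The 28-day strength contribution requirement is met with equality.
So limestone filler = 0.7692 kg.
Objective = 0.066·0.7692 = 0.050767.

$0.0508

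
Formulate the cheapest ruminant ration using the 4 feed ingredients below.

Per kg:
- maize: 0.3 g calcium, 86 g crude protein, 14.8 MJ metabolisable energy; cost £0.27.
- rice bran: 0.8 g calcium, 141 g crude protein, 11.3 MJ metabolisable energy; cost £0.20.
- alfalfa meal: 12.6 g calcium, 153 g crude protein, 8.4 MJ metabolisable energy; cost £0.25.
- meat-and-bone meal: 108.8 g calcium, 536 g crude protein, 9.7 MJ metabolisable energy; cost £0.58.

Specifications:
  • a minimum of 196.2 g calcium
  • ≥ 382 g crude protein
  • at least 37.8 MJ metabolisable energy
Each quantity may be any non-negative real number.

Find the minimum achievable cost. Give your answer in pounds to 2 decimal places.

£1.40

Let x1 = kg of maize, x2 = kg of rice bran, x3 = kg of alfalfa meal, x4 = kg of meat-and-bone meal.
Minimise 0.27x1 + 0.2x2 + 0.25x3 + 0.58x4 s.t.:
  0.3x1 + 0.8x2 + 12.6x3 + 108.8x4 ≥ 196.2   (calcium)
  86x1 + 141x2 + 153x3 + 536x4 ≥ 382   (crude protein)
  14.8x1 + 11.3x2 + 8.4x3 + 9.7x4 ≥ 37.8   (metabolisable energy)
  x1, x2, x3, x4 ≥ 0.
At the optimum only rice bran, meat-and-bone meal are positive (maize, alfalfa meal = 0). Binding constraints: calcium and metabolisable energy.
So rice bran = 1.809 kg, meat-and-bone meal = 1.79 kg.
Cost = 0.2·1.809 + 0.58·1.79 = 1.4000.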